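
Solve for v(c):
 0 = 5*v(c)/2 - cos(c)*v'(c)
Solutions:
 v(c) = C1*(sin(c) + 1)^(5/4)/(sin(c) - 1)^(5/4)


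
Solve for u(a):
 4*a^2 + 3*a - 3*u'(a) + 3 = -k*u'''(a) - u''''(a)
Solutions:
 u(a) = C1 + C2*exp(-a*(k^2/(k^3 + sqrt(-4*k^6 + (2*k^3 - 81)^2)/2 - 81/2)^(1/3) + k + (k^3 + sqrt(-4*k^6 + (2*k^3 - 81)^2)/2 - 81/2)^(1/3))/3) + C3*exp(a*(-4*k^2/((-1 + sqrt(3)*I)*(k^3 + sqrt(-4*k^6 + (2*k^3 - 81)^2)/2 - 81/2)^(1/3)) - 2*k + (k^3 + sqrt(-4*k^6 + (2*k^3 - 81)^2)/2 - 81/2)^(1/3) - sqrt(3)*I*(k^3 + sqrt(-4*k^6 + (2*k^3 - 81)^2)/2 - 81/2)^(1/3))/6) + C4*exp(a*(4*k^2/((1 + sqrt(3)*I)*(k^3 + sqrt(-4*k^6 + (2*k^3 - 81)^2)/2 - 81/2)^(1/3)) - 2*k + (k^3 + sqrt(-4*k^6 + (2*k^3 - 81)^2)/2 - 81/2)^(1/3) + sqrt(3)*I*(k^3 + sqrt(-4*k^6 + (2*k^3 - 81)^2)/2 - 81/2)^(1/3))/6) + 4*a^3/9 + a^2/2 + 8*a*k/9 + a


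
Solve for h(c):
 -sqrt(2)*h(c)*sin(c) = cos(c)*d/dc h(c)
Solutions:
 h(c) = C1*cos(c)^(sqrt(2))


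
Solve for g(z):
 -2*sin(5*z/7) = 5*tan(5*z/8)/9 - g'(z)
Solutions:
 g(z) = C1 - 8*log(cos(5*z/8))/9 - 14*cos(5*z/7)/5


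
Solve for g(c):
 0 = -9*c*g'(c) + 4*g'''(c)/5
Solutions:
 g(c) = C1 + Integral(C2*airyai(90^(1/3)*c/2) + C3*airybi(90^(1/3)*c/2), c)


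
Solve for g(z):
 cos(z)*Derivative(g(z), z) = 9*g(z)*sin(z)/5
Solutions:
 g(z) = C1/cos(z)^(9/5)


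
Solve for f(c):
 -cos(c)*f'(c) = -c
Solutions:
 f(c) = C1 + Integral(c/cos(c), c)


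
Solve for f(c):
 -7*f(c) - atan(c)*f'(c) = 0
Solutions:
 f(c) = C1*exp(-7*Integral(1/atan(c), c))


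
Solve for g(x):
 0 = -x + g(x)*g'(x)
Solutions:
 g(x) = -sqrt(C1 + x^2)
 g(x) = sqrt(C1 + x^2)


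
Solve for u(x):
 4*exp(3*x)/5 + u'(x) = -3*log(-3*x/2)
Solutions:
 u(x) = C1 - 3*x*log(-x) + 3*x*(-log(3) + log(2) + 1) - 4*exp(3*x)/15


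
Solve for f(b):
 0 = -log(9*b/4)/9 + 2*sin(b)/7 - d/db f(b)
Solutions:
 f(b) = C1 - b*log(b)/9 - 2*b*log(3)/9 + b/9 + 2*b*log(2)/9 - 2*cos(b)/7


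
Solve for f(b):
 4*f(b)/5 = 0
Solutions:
 f(b) = 0


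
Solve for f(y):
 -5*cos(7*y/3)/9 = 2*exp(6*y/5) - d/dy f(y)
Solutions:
 f(y) = C1 + 5*exp(6*y/5)/3 + 5*sin(7*y/3)/21


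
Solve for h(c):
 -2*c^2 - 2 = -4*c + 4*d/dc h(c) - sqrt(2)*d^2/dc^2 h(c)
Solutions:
 h(c) = C1 + C2*exp(2*sqrt(2)*c) - c^3/6 - sqrt(2)*c^2/8 + c^2/2 - 5*c/8 + sqrt(2)*c/4


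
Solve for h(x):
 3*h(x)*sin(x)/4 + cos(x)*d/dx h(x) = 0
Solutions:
 h(x) = C1*cos(x)^(3/4)


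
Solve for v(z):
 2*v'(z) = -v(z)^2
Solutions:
 v(z) = 2/(C1 + z)


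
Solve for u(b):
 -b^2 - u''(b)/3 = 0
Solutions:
 u(b) = C1 + C2*b - b^4/4


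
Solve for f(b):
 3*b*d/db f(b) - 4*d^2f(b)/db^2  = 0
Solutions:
 f(b) = C1 + C2*erfi(sqrt(6)*b/4)


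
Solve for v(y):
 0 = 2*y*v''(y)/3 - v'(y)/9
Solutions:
 v(y) = C1 + C2*y^(7/6)


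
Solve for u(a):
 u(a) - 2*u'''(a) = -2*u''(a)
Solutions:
 u(a) = C1*exp(a*(-2^(1/3)*(3*sqrt(105) + 31)^(1/3) - 2*2^(2/3)/(3*sqrt(105) + 31)^(1/3) + 4)/12)*sin(2^(1/3)*sqrt(3)*a*(-(3*sqrt(105) + 31)^(1/3) + 2*2^(1/3)/(3*sqrt(105) + 31)^(1/3))/12) + C2*exp(a*(-2^(1/3)*(3*sqrt(105) + 31)^(1/3) - 2*2^(2/3)/(3*sqrt(105) + 31)^(1/3) + 4)/12)*cos(2^(1/3)*sqrt(3)*a*(-(3*sqrt(105) + 31)^(1/3) + 2*2^(1/3)/(3*sqrt(105) + 31)^(1/3))/12) + C3*exp(a*(2*2^(2/3)/(3*sqrt(105) + 31)^(1/3) + 2 + 2^(1/3)*(3*sqrt(105) + 31)^(1/3))/6)


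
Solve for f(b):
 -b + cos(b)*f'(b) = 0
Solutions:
 f(b) = C1 + Integral(b/cos(b), b)


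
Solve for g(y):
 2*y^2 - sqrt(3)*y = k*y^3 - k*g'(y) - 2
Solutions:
 g(y) = C1 + y^4/4 - 2*y^3/(3*k) + sqrt(3)*y^2/(2*k) - 2*y/k


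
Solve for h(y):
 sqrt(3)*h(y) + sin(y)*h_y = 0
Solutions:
 h(y) = C1*(cos(y) + 1)^(sqrt(3)/2)/(cos(y) - 1)^(sqrt(3)/2)


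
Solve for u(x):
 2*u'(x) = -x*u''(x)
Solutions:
 u(x) = C1 + C2/x


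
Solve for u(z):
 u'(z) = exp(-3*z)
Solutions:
 u(z) = C1 - exp(-3*z)/3


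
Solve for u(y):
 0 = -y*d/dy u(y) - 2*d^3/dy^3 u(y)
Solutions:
 u(y) = C1 + Integral(C2*airyai(-2^(2/3)*y/2) + C3*airybi(-2^(2/3)*y/2), y)


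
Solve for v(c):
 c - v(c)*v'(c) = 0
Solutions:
 v(c) = -sqrt(C1 + c^2)
 v(c) = sqrt(C1 + c^2)


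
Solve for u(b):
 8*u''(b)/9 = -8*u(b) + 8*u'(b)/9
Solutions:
 u(b) = (C1*sin(sqrt(35)*b/2) + C2*cos(sqrt(35)*b/2))*exp(b/2)


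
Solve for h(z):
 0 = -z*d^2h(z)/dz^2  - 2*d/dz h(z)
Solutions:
 h(z) = C1 + C2/z


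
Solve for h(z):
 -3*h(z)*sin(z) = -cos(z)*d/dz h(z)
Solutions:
 h(z) = C1/cos(z)^3


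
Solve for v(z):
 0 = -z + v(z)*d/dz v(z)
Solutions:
 v(z) = -sqrt(C1 + z^2)
 v(z) = sqrt(C1 + z^2)


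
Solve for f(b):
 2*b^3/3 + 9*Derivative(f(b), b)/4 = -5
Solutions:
 f(b) = C1 - 2*b^4/27 - 20*b/9


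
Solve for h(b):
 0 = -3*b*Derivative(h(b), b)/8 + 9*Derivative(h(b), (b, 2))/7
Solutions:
 h(b) = C1 + C2*erfi(sqrt(21)*b/12)


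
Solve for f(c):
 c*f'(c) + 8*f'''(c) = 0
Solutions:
 f(c) = C1 + Integral(C2*airyai(-c/2) + C3*airybi(-c/2), c)


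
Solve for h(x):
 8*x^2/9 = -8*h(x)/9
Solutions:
 h(x) = -x^2


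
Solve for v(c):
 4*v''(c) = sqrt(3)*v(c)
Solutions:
 v(c) = C1*exp(-3^(1/4)*c/2) + C2*exp(3^(1/4)*c/2)


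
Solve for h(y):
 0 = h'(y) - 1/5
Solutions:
 h(y) = C1 + y/5


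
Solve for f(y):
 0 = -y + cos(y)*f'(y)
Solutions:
 f(y) = C1 + Integral(y/cos(y), y)


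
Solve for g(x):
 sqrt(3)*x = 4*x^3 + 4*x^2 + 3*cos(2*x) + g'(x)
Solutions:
 g(x) = C1 - x^4 - 4*x^3/3 + sqrt(3)*x^2/2 - 3*sin(2*x)/2


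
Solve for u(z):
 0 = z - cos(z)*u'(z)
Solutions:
 u(z) = C1 + Integral(z/cos(z), z)


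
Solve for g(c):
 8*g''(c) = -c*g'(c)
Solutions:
 g(c) = C1 + C2*erf(c/4)


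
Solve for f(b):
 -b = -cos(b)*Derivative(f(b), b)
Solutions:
 f(b) = C1 + Integral(b/cos(b), b)


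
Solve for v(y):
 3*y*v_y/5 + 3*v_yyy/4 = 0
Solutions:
 v(y) = C1 + Integral(C2*airyai(-10^(2/3)*y/5) + C3*airybi(-10^(2/3)*y/5), y)


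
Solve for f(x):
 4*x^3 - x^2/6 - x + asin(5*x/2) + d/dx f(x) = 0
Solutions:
 f(x) = C1 - x^4 + x^3/18 + x^2/2 - x*asin(5*x/2) - sqrt(4 - 25*x^2)/5


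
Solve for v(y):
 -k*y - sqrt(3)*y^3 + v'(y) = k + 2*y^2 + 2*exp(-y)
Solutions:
 v(y) = C1 + k*y^2/2 + k*y + sqrt(3)*y^4/4 + 2*y^3/3 - 2*exp(-y)


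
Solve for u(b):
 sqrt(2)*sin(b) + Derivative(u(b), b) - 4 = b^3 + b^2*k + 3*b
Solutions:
 u(b) = C1 + b^4/4 + b^3*k/3 + 3*b^2/2 + 4*b + sqrt(2)*cos(b)


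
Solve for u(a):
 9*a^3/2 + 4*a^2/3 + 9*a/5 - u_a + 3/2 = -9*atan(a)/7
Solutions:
 u(a) = C1 + 9*a^4/8 + 4*a^3/9 + 9*a^2/10 + 9*a*atan(a)/7 + 3*a/2 - 9*log(a^2 + 1)/14


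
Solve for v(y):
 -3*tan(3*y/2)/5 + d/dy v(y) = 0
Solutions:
 v(y) = C1 - 2*log(cos(3*y/2))/5


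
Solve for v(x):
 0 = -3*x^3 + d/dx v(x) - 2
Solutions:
 v(x) = C1 + 3*x^4/4 + 2*x


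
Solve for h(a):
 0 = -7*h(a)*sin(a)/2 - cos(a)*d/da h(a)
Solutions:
 h(a) = C1*cos(a)^(7/2)


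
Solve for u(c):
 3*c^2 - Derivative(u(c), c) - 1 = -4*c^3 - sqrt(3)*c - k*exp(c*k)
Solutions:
 u(c) = C1 + c^4 + c^3 + sqrt(3)*c^2/2 - c + exp(c*k)


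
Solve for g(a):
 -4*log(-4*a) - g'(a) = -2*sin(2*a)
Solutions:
 g(a) = C1 - 4*a*log(-a) - 8*a*log(2) + 4*a - cos(2*a)


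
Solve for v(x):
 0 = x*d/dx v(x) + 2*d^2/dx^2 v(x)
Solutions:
 v(x) = C1 + C2*erf(x/2)


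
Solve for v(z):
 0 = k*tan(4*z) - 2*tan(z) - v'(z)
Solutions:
 v(z) = C1 - k*log(cos(4*z))/4 + 2*log(cos(z))


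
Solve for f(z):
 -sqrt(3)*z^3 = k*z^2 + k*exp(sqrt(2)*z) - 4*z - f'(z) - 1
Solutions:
 f(z) = C1 + k*z^3/3 + sqrt(2)*k*exp(sqrt(2)*z)/2 + sqrt(3)*z^4/4 - 2*z^2 - z


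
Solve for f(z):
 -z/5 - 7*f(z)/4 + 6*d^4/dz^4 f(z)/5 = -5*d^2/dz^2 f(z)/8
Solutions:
 f(z) = C1*exp(-sqrt(6)*z*sqrt(-25 + sqrt(14065))/24) + C2*exp(sqrt(6)*z*sqrt(-25 + sqrt(14065))/24) + C3*sin(sqrt(6)*z*sqrt(25 + sqrt(14065))/24) + C4*cos(sqrt(6)*z*sqrt(25 + sqrt(14065))/24) - 4*z/35


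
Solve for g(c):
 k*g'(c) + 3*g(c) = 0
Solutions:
 g(c) = C1*exp(-3*c/k)


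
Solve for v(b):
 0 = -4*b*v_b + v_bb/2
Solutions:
 v(b) = C1 + C2*erfi(2*b)


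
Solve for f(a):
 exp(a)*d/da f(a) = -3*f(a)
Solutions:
 f(a) = C1*exp(3*exp(-a))


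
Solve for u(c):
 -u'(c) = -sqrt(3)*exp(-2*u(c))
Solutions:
 u(c) = log(-sqrt(C1 + 2*sqrt(3)*c))
 u(c) = log(C1 + 2*sqrt(3)*c)/2


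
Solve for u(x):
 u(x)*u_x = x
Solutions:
 u(x) = -sqrt(C1 + x^2)
 u(x) = sqrt(C1 + x^2)


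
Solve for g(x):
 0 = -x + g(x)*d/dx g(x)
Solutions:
 g(x) = -sqrt(C1 + x^2)
 g(x) = sqrt(C1 + x^2)


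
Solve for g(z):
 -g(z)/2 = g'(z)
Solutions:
 g(z) = C1*exp(-z/2)


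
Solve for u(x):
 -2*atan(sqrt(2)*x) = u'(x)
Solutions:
 u(x) = C1 - 2*x*atan(sqrt(2)*x) + sqrt(2)*log(2*x^2 + 1)/2


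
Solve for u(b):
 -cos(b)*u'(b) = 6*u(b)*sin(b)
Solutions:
 u(b) = C1*cos(b)^6


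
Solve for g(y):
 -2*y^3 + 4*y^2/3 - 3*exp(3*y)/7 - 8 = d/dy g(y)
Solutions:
 g(y) = C1 - y^4/2 + 4*y^3/9 - 8*y - exp(3*y)/7


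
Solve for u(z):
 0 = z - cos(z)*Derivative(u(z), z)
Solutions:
 u(z) = C1 + Integral(z/cos(z), z)


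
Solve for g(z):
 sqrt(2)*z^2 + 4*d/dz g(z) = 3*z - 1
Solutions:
 g(z) = C1 - sqrt(2)*z^3/12 + 3*z^2/8 - z/4


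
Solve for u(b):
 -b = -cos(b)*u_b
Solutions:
 u(b) = C1 + Integral(b/cos(b), b)


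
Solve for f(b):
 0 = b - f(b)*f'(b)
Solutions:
 f(b) = -sqrt(C1 + b^2)
 f(b) = sqrt(C1 + b^2)


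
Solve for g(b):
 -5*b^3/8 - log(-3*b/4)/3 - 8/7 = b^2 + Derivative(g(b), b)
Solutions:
 g(b) = C1 - 5*b^4/32 - b^3/3 - b*log(-b)/3 + b*(-log(3) - 17/21 + 2*log(6)/3)


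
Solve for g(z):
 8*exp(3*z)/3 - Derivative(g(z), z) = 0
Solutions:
 g(z) = C1 + 8*exp(3*z)/9


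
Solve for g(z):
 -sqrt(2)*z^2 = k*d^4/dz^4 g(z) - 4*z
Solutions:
 g(z) = C1 + C2*z + C3*z^2 + C4*z^3 - sqrt(2)*z^6/(360*k) + z^5/(30*k)


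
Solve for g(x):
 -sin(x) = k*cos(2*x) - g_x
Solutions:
 g(x) = C1 + k*sin(2*x)/2 - cos(x)


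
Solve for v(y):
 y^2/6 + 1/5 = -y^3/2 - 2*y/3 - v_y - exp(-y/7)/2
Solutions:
 v(y) = C1 - y^4/8 - y^3/18 - y^2/3 - y/5 + 7*exp(-y/7)/2


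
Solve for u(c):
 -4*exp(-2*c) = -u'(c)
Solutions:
 u(c) = C1 - 2*exp(-2*c)


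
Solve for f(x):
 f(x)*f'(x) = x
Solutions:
 f(x) = -sqrt(C1 + x^2)
 f(x) = sqrt(C1 + x^2)


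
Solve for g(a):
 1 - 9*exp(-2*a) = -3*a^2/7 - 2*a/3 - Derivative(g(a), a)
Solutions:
 g(a) = C1 - a^3/7 - a^2/3 - a - 9*exp(-2*a)/2


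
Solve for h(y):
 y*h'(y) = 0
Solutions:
 h(y) = C1


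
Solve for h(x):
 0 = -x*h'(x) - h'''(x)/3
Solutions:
 h(x) = C1 + Integral(C2*airyai(-3^(1/3)*x) + C3*airybi(-3^(1/3)*x), x)


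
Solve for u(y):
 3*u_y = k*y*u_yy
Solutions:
 u(y) = C1 + y^(((re(k) + 3)*re(k) + im(k)^2)/(re(k)^2 + im(k)^2))*(C2*sin(3*log(y)*Abs(im(k))/(re(k)^2 + im(k)^2)) + C3*cos(3*log(y)*im(k)/(re(k)^2 + im(k)^2)))


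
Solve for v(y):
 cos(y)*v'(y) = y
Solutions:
 v(y) = C1 + Integral(y/cos(y), y)


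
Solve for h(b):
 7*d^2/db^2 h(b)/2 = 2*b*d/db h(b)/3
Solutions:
 h(b) = C1 + C2*erfi(sqrt(42)*b/21)


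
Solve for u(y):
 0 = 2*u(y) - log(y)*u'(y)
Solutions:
 u(y) = C1*exp(2*li(y))


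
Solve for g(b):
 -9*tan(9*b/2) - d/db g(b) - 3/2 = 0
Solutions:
 g(b) = C1 - 3*b/2 + 2*log(cos(9*b/2))


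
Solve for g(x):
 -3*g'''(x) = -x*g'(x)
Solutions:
 g(x) = C1 + Integral(C2*airyai(3^(2/3)*x/3) + C3*airybi(3^(2/3)*x/3), x)


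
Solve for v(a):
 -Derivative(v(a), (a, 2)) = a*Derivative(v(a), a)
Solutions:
 v(a) = C1 + C2*erf(sqrt(2)*a/2)


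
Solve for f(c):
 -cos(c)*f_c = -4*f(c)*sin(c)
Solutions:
 f(c) = C1/cos(c)^4


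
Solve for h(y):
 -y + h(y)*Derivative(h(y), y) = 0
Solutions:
 h(y) = -sqrt(C1 + y^2)
 h(y) = sqrt(C1 + y^2)


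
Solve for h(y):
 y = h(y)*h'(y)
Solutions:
 h(y) = -sqrt(C1 + y^2)
 h(y) = sqrt(C1 + y^2)


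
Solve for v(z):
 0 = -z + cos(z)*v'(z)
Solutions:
 v(z) = C1 + Integral(z/cos(z), z)


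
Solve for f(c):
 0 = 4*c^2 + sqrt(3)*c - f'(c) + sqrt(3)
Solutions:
 f(c) = C1 + 4*c^3/3 + sqrt(3)*c^2/2 + sqrt(3)*c


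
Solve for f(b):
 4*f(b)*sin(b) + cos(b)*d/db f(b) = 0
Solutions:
 f(b) = C1*cos(b)^4


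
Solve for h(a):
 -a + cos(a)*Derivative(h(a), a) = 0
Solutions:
 h(a) = C1 + Integral(a/cos(a), a)


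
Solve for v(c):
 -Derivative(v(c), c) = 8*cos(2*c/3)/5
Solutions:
 v(c) = C1 - 12*sin(2*c/3)/5


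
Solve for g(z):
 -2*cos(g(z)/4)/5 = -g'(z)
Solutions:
 -2*z/5 - 2*log(sin(g(z)/4) - 1) + 2*log(sin(g(z)/4) + 1) = C1


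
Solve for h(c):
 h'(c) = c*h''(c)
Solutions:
 h(c) = C1 + C2*c^2


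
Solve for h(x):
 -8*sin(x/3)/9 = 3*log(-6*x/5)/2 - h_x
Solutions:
 h(x) = C1 + 3*x*log(-x)/2 - 2*x*log(5) - 3*x/2 + x*log(30)/2 + x*log(6) - 8*cos(x/3)/3


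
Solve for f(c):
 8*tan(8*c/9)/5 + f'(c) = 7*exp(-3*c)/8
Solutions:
 f(c) = C1 - 9*log(tan(8*c/9)^2 + 1)/10 - 7*exp(-3*c)/24


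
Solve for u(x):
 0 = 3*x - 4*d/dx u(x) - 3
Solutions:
 u(x) = C1 + 3*x^2/8 - 3*x/4


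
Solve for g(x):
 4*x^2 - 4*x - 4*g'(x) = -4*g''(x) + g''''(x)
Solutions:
 g(x) = C1 + C2*exp(6^(1/3)*x*(2*6^(1/3)/(sqrt(33) + 9)^(1/3) + (sqrt(33) + 9)^(1/3))/6)*sin(2^(1/3)*3^(1/6)*x*(-3^(2/3)*(sqrt(33) + 9)^(1/3)/6 + 2^(1/3)/(sqrt(33) + 9)^(1/3))) + C3*exp(6^(1/3)*x*(2*6^(1/3)/(sqrt(33) + 9)^(1/3) + (sqrt(33) + 9)^(1/3))/6)*cos(2^(1/3)*3^(1/6)*x*(-3^(2/3)*(sqrt(33) + 9)^(1/3)/6 + 2^(1/3)/(sqrt(33) + 9)^(1/3))) + C4*exp(-6^(1/3)*x*(2*6^(1/3)/(sqrt(33) + 9)^(1/3) + (sqrt(33) + 9)^(1/3))/3) + x^3/3 + x^2/2 + x


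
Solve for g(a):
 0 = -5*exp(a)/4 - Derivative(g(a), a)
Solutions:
 g(a) = C1 - 5*exp(a)/4


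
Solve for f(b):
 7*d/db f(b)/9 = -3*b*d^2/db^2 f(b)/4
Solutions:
 f(b) = C1 + C2/b^(1/27)


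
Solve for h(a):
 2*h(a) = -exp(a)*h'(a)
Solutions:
 h(a) = C1*exp(2*exp(-a))


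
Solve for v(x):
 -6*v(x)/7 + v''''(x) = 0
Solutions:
 v(x) = C1*exp(-6^(1/4)*7^(3/4)*x/7) + C2*exp(6^(1/4)*7^(3/4)*x/7) + C3*sin(6^(1/4)*7^(3/4)*x/7) + C4*cos(6^(1/4)*7^(3/4)*x/7)


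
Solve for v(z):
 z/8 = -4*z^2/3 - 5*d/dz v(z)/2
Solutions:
 v(z) = C1 - 8*z^3/45 - z^2/40


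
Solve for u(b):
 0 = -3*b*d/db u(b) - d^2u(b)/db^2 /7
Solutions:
 u(b) = C1 + C2*erf(sqrt(42)*b/2)


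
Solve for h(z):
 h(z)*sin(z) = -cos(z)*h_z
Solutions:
 h(z) = C1*cos(z)


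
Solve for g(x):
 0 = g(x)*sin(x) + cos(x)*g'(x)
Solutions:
 g(x) = C1*cos(x)


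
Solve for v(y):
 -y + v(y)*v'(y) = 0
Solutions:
 v(y) = -sqrt(C1 + y^2)
 v(y) = sqrt(C1 + y^2)


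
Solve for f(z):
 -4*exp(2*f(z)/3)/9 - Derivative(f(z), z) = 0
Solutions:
 f(z) = 3*log(-sqrt(-1/(C1 - 4*z))) - 3*log(2) + 3*log(6)/2 + 3*log(3)
 f(z) = 3*log(-1/(C1 - 4*z))/2 - 3*log(2) + 3*log(6)/2 + 3*log(3)


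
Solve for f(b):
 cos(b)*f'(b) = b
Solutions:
 f(b) = C1 + Integral(b/cos(b), b)


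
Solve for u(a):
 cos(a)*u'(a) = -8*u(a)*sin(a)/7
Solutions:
 u(a) = C1*cos(a)^(8/7)


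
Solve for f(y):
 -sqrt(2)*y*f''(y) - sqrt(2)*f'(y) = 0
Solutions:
 f(y) = C1 + C2*log(y)


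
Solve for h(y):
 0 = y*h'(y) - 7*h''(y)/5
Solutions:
 h(y) = C1 + C2*erfi(sqrt(70)*y/14)


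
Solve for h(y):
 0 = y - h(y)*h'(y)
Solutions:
 h(y) = -sqrt(C1 + y^2)
 h(y) = sqrt(C1 + y^2)


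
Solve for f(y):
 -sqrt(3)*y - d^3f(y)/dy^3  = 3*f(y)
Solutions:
 f(y) = C3*exp(-3^(1/3)*y) - sqrt(3)*y/3 + (C1*sin(3^(5/6)*y/2) + C2*cos(3^(5/6)*y/2))*exp(3^(1/3)*y/2)


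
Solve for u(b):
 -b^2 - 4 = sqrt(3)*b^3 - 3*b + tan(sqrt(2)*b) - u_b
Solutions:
 u(b) = C1 + sqrt(3)*b^4/4 + b^3/3 - 3*b^2/2 + 4*b - sqrt(2)*log(cos(sqrt(2)*b))/2


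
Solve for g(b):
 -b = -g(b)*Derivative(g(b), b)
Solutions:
 g(b) = -sqrt(C1 + b^2)
 g(b) = sqrt(C1 + b^2)


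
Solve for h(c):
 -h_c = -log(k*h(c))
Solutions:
 li(k*h(c))/k = C1 + c


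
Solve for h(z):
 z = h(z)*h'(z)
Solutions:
 h(z) = -sqrt(C1 + z^2)
 h(z) = sqrt(C1 + z^2)


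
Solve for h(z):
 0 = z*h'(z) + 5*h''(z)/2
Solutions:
 h(z) = C1 + C2*erf(sqrt(5)*z/5)


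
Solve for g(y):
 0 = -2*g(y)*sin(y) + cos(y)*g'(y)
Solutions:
 g(y) = C1/cos(y)^2


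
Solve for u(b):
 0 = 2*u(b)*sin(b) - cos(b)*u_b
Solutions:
 u(b) = C1/cos(b)^2


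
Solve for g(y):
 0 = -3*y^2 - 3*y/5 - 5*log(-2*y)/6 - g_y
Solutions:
 g(y) = C1 - y^3 - 3*y^2/10 - 5*y*log(-y)/6 + 5*y*(1 - log(2))/6


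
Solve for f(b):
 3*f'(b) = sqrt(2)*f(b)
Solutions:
 f(b) = C1*exp(sqrt(2)*b/3)


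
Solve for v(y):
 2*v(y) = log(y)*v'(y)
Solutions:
 v(y) = C1*exp(2*li(y))


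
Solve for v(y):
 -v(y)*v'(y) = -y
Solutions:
 v(y) = -sqrt(C1 + y^2)
 v(y) = sqrt(C1 + y^2)


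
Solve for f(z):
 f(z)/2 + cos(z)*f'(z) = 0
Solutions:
 f(z) = C1*(sin(z) - 1)^(1/4)/(sin(z) + 1)^(1/4)


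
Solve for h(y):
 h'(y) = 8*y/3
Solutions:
 h(y) = C1 + 4*y^2/3


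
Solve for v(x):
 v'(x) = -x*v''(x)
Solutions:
 v(x) = C1 + C2*log(x)


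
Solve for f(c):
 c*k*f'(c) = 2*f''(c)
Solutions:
 f(c) = Piecewise((-sqrt(pi)*C1*erf(c*sqrt(-k)/2)/sqrt(-k) - C2, (k > 0) | (k < 0)), (-C1*c - C2, True))


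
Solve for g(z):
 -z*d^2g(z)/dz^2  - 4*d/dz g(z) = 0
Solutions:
 g(z) = C1 + C2/z^3


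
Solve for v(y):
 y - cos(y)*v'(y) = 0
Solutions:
 v(y) = C1 + Integral(y/cos(y), y)


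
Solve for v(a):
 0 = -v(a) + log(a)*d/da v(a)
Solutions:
 v(a) = C1*exp(li(a))


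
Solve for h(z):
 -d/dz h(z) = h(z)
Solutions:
 h(z) = C1*exp(-z)


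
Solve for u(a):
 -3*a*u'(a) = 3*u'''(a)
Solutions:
 u(a) = C1 + Integral(C2*airyai(-a) + C3*airybi(-a), a)


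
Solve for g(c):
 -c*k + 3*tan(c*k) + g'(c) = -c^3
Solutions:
 g(c) = C1 - c^4/4 + c^2*k/2 - 3*Piecewise((-log(cos(c*k))/k, Ne(k, 0)), (0, True))


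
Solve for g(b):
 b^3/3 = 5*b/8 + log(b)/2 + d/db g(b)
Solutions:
 g(b) = C1 + b^4/12 - 5*b^2/16 - b*log(b)/2 + b/2


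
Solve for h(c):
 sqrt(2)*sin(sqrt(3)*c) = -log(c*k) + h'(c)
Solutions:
 h(c) = C1 + c*log(c*k) - c - sqrt(6)*cos(sqrt(3)*c)/3


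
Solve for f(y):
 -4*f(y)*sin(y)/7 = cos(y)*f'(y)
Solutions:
 f(y) = C1*cos(y)^(4/7)


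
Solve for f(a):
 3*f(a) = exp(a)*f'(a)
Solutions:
 f(a) = C1*exp(-3*exp(-a))


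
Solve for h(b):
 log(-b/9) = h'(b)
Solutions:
 h(b) = C1 + b*log(-b) + b*(-2*log(3) - 1)


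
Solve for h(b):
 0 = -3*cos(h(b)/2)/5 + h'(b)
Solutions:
 -3*b/5 - log(sin(h(b)/2) - 1) + log(sin(h(b)/2) + 1) = C1


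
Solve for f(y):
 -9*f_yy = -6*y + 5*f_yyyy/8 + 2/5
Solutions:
 f(y) = C1 + C2*y + C3*sin(6*sqrt(10)*y/5) + C4*cos(6*sqrt(10)*y/5) + y^3/9 - y^2/45


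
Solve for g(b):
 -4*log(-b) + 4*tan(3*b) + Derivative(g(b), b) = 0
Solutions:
 g(b) = C1 + 4*b*log(-b) - 4*b + 4*log(cos(3*b))/3


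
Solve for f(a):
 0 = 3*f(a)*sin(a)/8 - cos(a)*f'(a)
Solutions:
 f(a) = C1/cos(a)^(3/8)


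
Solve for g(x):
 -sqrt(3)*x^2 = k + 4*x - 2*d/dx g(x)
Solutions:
 g(x) = C1 + k*x/2 + sqrt(3)*x^3/6 + x^2


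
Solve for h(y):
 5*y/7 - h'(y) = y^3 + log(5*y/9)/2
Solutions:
 h(y) = C1 - y^4/4 + 5*y^2/14 - y*log(y)/2 - y*log(5)/2 + y/2 + y*log(3)


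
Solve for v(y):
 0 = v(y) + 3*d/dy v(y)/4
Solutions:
 v(y) = C1*exp(-4*y/3)


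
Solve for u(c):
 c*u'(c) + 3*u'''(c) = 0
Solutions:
 u(c) = C1 + Integral(C2*airyai(-3^(2/3)*c/3) + C3*airybi(-3^(2/3)*c/3), c)


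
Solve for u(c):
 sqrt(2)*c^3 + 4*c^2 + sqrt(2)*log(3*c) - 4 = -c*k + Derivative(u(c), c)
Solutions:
 u(c) = C1 + sqrt(2)*c^4/4 + 4*c^3/3 + c^2*k/2 + sqrt(2)*c*log(c) - 4*c - sqrt(2)*c + sqrt(2)*c*log(3)


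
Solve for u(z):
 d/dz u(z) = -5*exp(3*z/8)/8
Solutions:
 u(z) = C1 - 5*exp(3*z/8)/3


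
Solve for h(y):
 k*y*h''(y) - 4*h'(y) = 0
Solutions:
 h(y) = C1 + y^(((re(k) + 4)*re(k) + im(k)^2)/(re(k)^2 + im(k)^2))*(C2*sin(4*log(y)*Abs(im(k))/(re(k)^2 + im(k)^2)) + C3*cos(4*log(y)*im(k)/(re(k)^2 + im(k)^2)))


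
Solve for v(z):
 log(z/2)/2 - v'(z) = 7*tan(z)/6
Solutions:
 v(z) = C1 + z*log(z)/2 - z/2 - z*log(2)/2 + 7*log(cos(z))/6


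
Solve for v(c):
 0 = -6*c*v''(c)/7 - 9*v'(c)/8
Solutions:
 v(c) = C1 + C2/c^(5/16)


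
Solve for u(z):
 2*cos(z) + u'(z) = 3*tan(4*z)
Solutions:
 u(z) = C1 - 3*log(cos(4*z))/4 - 2*sin(z)


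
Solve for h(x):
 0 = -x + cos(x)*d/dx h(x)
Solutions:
 h(x) = C1 + Integral(x/cos(x), x)


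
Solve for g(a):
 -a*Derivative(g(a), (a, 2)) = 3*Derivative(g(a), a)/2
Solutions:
 g(a) = C1 + C2/sqrt(a)


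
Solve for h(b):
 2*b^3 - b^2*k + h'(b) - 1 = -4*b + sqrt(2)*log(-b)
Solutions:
 h(b) = C1 - b^4/2 + b^3*k/3 - 2*b^2 + sqrt(2)*b*log(-b) + b*(1 - sqrt(2))


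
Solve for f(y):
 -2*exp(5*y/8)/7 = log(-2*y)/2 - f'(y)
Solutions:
 f(y) = C1 + y*log(-y)/2 + y*(-1 + log(2))/2 + 16*exp(5*y/8)/35


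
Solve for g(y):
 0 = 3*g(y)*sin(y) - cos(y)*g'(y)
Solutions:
 g(y) = C1/cos(y)^3


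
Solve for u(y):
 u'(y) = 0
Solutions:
 u(y) = C1


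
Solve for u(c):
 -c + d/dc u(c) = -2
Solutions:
 u(c) = C1 + c^2/2 - 2*c


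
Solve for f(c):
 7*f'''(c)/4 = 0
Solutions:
 f(c) = C1 + C2*c + C3*c^2


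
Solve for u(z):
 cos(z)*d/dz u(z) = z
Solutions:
 u(z) = C1 + Integral(z/cos(z), z)


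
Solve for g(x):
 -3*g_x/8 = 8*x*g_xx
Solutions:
 g(x) = C1 + C2*x^(61/64)


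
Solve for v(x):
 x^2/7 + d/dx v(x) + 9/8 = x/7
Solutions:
 v(x) = C1 - x^3/21 + x^2/14 - 9*x/8


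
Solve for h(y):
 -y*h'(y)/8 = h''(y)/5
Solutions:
 h(y) = C1 + C2*erf(sqrt(5)*y/4)


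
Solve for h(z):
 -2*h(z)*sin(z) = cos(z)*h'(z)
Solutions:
 h(z) = C1*cos(z)^2


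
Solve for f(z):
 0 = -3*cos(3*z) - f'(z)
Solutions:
 f(z) = C1 - sin(3*z)


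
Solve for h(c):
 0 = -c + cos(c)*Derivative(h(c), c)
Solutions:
 h(c) = C1 + Integral(c/cos(c), c)


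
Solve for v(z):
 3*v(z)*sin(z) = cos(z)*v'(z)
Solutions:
 v(z) = C1/cos(z)^3


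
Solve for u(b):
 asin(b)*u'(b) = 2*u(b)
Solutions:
 u(b) = C1*exp(2*Integral(1/asin(b), b))


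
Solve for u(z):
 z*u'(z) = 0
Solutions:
 u(z) = C1


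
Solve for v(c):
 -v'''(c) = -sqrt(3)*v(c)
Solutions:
 v(c) = C3*exp(3^(1/6)*c) + (C1*sin(3^(2/3)*c/2) + C2*cos(3^(2/3)*c/2))*exp(-3^(1/6)*c/2)


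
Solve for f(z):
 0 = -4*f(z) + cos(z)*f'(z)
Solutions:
 f(z) = C1*(sin(z)^2 + 2*sin(z) + 1)/(sin(z)^2 - 2*sin(z) + 1)


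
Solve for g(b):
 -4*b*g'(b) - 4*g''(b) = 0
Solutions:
 g(b) = C1 + C2*erf(sqrt(2)*b/2)


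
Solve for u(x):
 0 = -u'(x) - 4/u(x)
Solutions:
 u(x) = -sqrt(C1 - 8*x)
 u(x) = sqrt(C1 - 8*x)


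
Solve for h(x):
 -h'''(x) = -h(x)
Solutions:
 h(x) = C3*exp(x) + (C1*sin(sqrt(3)*x/2) + C2*cos(sqrt(3)*x/2))*exp(-x/2)


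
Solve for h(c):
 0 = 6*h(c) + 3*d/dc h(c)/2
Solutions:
 h(c) = C1*exp(-4*c)


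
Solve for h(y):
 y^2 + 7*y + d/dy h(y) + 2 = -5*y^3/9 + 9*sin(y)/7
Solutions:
 h(y) = C1 - 5*y^4/36 - y^3/3 - 7*y^2/2 - 2*y - 9*cos(y)/7


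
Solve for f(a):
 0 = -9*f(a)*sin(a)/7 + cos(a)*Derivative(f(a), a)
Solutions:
 f(a) = C1/cos(a)^(9/7)


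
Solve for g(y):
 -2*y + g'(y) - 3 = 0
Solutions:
 g(y) = C1 + y^2 + 3*y


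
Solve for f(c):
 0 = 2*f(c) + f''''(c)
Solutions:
 f(c) = (C1*sin(2^(3/4)*c/2) + C2*cos(2^(3/4)*c/2))*exp(-2^(3/4)*c/2) + (C3*sin(2^(3/4)*c/2) + C4*cos(2^(3/4)*c/2))*exp(2^(3/4)*c/2)


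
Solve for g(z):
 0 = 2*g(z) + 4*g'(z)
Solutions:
 g(z) = C1*exp(-z/2)


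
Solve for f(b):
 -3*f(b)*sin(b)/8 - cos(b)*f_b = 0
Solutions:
 f(b) = C1*cos(b)^(3/8)


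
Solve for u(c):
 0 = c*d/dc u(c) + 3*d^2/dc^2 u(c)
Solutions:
 u(c) = C1 + C2*erf(sqrt(6)*c/6)


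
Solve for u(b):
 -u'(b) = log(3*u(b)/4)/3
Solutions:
 -3*Integral(1/(-log(_y) - log(3) + 2*log(2)), (_y, u(b))) = C1 - b


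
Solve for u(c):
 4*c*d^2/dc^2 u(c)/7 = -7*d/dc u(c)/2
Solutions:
 u(c) = C1 + C2/c^(41/8)


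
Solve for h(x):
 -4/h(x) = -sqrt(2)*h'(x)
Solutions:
 h(x) = -sqrt(C1 + 4*sqrt(2)*x)
 h(x) = sqrt(C1 + 4*sqrt(2)*x)


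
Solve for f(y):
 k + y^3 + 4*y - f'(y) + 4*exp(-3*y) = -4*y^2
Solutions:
 f(y) = C1 + k*y + y^4/4 + 4*y^3/3 + 2*y^2 - 4*exp(-3*y)/3


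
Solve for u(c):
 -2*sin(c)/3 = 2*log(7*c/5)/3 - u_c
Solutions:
 u(c) = C1 + 2*c*log(c)/3 - 2*c*log(5)/3 - 2*c/3 + 2*c*log(7)/3 - 2*cos(c)/3


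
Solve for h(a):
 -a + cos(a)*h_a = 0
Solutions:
 h(a) = C1 + Integral(a/cos(a), a)


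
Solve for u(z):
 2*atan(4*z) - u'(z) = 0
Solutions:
 u(z) = C1 + 2*z*atan(4*z) - log(16*z^2 + 1)/4


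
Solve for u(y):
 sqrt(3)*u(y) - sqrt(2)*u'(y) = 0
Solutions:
 u(y) = C1*exp(sqrt(6)*y/2)


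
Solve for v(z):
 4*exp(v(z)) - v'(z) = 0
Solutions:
 v(z) = log(-1/(C1 + 4*z))


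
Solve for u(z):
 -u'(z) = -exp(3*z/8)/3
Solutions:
 u(z) = C1 + 8*exp(3*z/8)/9


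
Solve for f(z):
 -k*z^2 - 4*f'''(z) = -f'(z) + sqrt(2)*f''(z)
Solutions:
 f(z) = C1 + C2*exp(-sqrt(2)*z/2) + C3*exp(sqrt(2)*z/4) + k*z^3/3 + sqrt(2)*k*z^2 + 12*k*z


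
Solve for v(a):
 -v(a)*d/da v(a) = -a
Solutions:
 v(a) = -sqrt(C1 + a^2)
 v(a) = sqrt(C1 + a^2)


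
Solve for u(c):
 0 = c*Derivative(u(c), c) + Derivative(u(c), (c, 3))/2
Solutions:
 u(c) = C1 + Integral(C2*airyai(-2^(1/3)*c) + C3*airybi(-2^(1/3)*c), c)


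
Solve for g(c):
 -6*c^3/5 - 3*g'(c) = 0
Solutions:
 g(c) = C1 - c^4/10


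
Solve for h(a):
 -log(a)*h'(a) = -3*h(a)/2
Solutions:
 h(a) = C1*exp(3*li(a)/2)


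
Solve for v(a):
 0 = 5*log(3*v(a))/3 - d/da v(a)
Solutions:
 -3*Integral(1/(log(_y) + log(3)), (_y, v(a)))/5 = C1 - a


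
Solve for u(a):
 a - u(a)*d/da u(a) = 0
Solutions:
 u(a) = -sqrt(C1 + a^2)
 u(a) = sqrt(C1 + a^2)


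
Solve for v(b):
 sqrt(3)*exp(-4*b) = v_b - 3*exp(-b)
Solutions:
 v(b) = C1 - 3*exp(-b) - sqrt(3)*exp(-4*b)/4


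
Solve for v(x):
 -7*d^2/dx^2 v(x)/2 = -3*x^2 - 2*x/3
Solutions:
 v(x) = C1 + C2*x + x^4/14 + 2*x^3/63


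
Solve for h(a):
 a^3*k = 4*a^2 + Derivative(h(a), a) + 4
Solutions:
 h(a) = C1 + a^4*k/4 - 4*a^3/3 - 4*a


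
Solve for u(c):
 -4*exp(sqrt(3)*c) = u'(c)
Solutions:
 u(c) = C1 - 4*sqrt(3)*exp(sqrt(3)*c)/3


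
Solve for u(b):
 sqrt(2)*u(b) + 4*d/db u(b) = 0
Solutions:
 u(b) = C1*exp(-sqrt(2)*b/4)


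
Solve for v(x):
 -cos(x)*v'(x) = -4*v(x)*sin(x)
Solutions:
 v(x) = C1/cos(x)^4


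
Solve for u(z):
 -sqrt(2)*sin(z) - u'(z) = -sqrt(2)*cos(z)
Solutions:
 u(z) = C1 + 2*sin(z + pi/4)


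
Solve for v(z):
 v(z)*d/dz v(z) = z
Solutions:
 v(z) = -sqrt(C1 + z^2)
 v(z) = sqrt(C1 + z^2)


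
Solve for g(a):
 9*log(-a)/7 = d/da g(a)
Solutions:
 g(a) = C1 + 9*a*log(-a)/7 - 9*a/7


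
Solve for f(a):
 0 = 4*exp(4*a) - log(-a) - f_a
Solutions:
 f(a) = C1 - a*log(-a) + a + exp(4*a)


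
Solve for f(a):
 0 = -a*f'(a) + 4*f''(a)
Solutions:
 f(a) = C1 + C2*erfi(sqrt(2)*a/4)


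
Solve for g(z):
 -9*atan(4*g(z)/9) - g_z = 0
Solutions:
 Integral(1/atan(4*_y/9), (_y, g(z))) = C1 - 9*z


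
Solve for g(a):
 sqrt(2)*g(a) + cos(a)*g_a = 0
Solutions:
 g(a) = C1*(sin(a) - 1)^(sqrt(2)/2)/(sin(a) + 1)^(sqrt(2)/2)


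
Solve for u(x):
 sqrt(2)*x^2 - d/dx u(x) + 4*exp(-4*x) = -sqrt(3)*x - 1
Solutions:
 u(x) = C1 + sqrt(2)*x^3/3 + sqrt(3)*x^2/2 + x - exp(-4*x)


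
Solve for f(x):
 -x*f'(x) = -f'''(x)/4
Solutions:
 f(x) = C1 + Integral(C2*airyai(2^(2/3)*x) + C3*airybi(2^(2/3)*x), x)


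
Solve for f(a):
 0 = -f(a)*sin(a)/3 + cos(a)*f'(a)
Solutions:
 f(a) = C1/cos(a)^(1/3)


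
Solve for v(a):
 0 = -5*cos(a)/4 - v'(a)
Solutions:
 v(a) = C1 - 5*sin(a)/4


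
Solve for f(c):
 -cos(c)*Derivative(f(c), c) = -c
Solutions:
 f(c) = C1 + Integral(c/cos(c), c)


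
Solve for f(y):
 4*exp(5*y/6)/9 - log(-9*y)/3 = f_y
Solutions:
 f(y) = C1 - y*log(-y)/3 + y*(1 - 2*log(3))/3 + 8*exp(5*y/6)/15


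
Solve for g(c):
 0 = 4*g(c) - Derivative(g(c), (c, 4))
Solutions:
 g(c) = C1*exp(-sqrt(2)*c) + C2*exp(sqrt(2)*c) + C3*sin(sqrt(2)*c) + C4*cos(sqrt(2)*c)


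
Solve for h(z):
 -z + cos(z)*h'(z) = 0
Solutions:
 h(z) = C1 + Integral(z/cos(z), z)


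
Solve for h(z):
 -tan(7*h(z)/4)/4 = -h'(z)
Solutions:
 h(z) = -4*asin(C1*exp(7*z/16))/7 + 4*pi/7
 h(z) = 4*asin(C1*exp(7*z/16))/7


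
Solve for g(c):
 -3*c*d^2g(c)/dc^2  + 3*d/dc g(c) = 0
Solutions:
 g(c) = C1 + C2*c^2


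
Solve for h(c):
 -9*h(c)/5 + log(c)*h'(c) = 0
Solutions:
 h(c) = C1*exp(9*li(c)/5)


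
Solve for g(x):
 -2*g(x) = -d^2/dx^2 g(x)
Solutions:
 g(x) = C1*exp(-sqrt(2)*x) + C2*exp(sqrt(2)*x)


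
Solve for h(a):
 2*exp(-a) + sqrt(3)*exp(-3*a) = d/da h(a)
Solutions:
 h(a) = C1 - 2*exp(-a) - sqrt(3)*exp(-3*a)/3


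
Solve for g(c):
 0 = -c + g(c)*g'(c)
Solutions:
 g(c) = -sqrt(C1 + c^2)
 g(c) = sqrt(C1 + c^2)


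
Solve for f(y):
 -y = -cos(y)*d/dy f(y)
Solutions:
 f(y) = C1 + Integral(y/cos(y), y)


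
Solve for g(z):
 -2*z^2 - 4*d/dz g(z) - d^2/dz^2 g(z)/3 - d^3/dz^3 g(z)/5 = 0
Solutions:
 g(z) = C1 - z^3/6 + z^2/24 + 31*z/720 + (C2*sin(sqrt(695)*z/6) + C3*cos(sqrt(695)*z/6))*exp(-5*z/6)


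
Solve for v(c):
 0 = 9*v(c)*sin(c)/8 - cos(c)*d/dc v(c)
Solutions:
 v(c) = C1/cos(c)^(9/8)


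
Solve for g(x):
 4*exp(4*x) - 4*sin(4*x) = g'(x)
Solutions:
 g(x) = C1 + exp(4*x) + cos(4*x)


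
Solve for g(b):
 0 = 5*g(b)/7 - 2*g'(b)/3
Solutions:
 g(b) = C1*exp(15*b/14)


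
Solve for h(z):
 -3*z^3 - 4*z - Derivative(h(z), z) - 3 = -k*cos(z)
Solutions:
 h(z) = C1 + k*sin(z) - 3*z^4/4 - 2*z^2 - 3*z


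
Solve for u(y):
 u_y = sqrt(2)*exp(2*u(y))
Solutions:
 u(y) = log(-sqrt(-1/(C1 + sqrt(2)*y))) - log(2)/2
 u(y) = log(-1/(C1 + sqrt(2)*y))/2 - log(2)/2


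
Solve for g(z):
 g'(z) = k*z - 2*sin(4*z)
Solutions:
 g(z) = C1 + k*z^2/2 + cos(4*z)/2


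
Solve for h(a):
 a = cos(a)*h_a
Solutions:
 h(a) = C1 + Integral(a/cos(a), a)


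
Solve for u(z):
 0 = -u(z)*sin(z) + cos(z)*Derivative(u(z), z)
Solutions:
 u(z) = C1/cos(z)


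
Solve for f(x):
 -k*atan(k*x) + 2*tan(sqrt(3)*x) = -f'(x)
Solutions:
 f(x) = C1 + k*Piecewise((x*atan(k*x) - log(k^2*x^2 + 1)/(2*k), Ne(k, 0)), (0, True)) + 2*sqrt(3)*log(cos(sqrt(3)*x))/3


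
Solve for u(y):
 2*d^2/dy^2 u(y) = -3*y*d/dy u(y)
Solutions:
 u(y) = C1 + C2*erf(sqrt(3)*y/2)


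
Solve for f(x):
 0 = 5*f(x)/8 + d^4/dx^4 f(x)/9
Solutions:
 f(x) = (C1*sin(2^(3/4)*sqrt(3)*5^(1/4)*x/4) + C2*cos(2^(3/4)*sqrt(3)*5^(1/4)*x/4))*exp(-2^(3/4)*sqrt(3)*5^(1/4)*x/4) + (C3*sin(2^(3/4)*sqrt(3)*5^(1/4)*x/4) + C4*cos(2^(3/4)*sqrt(3)*5^(1/4)*x/4))*exp(2^(3/4)*sqrt(3)*5^(1/4)*x/4)


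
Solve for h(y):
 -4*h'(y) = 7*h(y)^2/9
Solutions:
 h(y) = 36/(C1 + 7*y)


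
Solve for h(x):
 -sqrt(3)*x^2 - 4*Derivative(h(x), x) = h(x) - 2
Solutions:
 h(x) = C1*exp(-x/4) - sqrt(3)*x^2 + 8*sqrt(3)*x - 32*sqrt(3) + 2


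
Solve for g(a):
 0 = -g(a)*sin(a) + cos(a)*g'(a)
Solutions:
 g(a) = C1/cos(a)


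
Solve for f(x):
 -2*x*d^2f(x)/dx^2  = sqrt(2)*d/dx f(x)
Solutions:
 f(x) = C1 + C2*x^(1 - sqrt(2)/2)


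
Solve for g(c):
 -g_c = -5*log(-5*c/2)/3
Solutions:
 g(c) = C1 + 5*c*log(-c)/3 + 5*c*(-1 - log(2) + log(5))/3


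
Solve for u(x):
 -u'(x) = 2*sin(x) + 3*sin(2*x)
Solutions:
 u(x) = C1 - 3*sin(x)^2 + 2*cos(x)


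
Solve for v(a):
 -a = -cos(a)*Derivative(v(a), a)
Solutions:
 v(a) = C1 + Integral(a/cos(a), a)


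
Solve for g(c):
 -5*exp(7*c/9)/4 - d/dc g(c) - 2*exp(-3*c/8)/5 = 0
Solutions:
 g(c) = C1 - 45*exp(7*c/9)/28 + 16*exp(-3*c/8)/15


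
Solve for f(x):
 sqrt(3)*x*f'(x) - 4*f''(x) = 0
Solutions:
 f(x) = C1 + C2*erfi(sqrt(2)*3^(1/4)*x/4)


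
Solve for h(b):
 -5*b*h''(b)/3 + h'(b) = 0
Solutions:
 h(b) = C1 + C2*b^(8/5)


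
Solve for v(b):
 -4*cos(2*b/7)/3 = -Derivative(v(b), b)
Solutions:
 v(b) = C1 + 14*sin(2*b/7)/3


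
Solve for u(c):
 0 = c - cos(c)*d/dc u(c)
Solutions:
 u(c) = C1 + Integral(c/cos(c), c)


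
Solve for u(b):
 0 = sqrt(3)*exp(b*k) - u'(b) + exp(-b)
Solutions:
 u(b) = C1 - exp(-b) + sqrt(3)*exp(b*k)/k


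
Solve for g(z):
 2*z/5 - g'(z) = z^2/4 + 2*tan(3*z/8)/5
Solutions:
 g(z) = C1 - z^3/12 + z^2/5 + 16*log(cos(3*z/8))/15


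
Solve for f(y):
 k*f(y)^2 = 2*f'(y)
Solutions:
 f(y) = -2/(C1 + k*y)


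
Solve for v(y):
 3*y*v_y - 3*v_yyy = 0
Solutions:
 v(y) = C1 + Integral(C2*airyai(y) + C3*airybi(y), y)


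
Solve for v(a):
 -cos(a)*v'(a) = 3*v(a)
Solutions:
 v(a) = C1*(sin(a) - 1)^(3/2)/(sin(a) + 1)^(3/2)


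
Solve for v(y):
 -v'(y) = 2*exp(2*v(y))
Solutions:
 v(y) = log(-sqrt(-1/(C1 - 2*y))) - log(2)/2
 v(y) = log(-1/(C1 - 2*y))/2 - log(2)/2


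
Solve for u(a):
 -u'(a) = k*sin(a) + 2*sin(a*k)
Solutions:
 u(a) = C1 + k*cos(a) + 2*cos(a*k)/k


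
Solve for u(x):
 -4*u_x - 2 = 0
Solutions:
 u(x) = C1 - x/2


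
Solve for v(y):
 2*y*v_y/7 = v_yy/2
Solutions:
 v(y) = C1 + C2*erfi(sqrt(14)*y/7)


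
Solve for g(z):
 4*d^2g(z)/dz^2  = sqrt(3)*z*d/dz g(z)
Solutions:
 g(z) = C1 + C2*erfi(sqrt(2)*3^(1/4)*z/4)


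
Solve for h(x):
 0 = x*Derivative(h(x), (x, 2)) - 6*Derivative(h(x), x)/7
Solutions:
 h(x) = C1 + C2*x^(13/7)


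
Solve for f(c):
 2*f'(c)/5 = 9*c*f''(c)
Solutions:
 f(c) = C1 + C2*c^(47/45)


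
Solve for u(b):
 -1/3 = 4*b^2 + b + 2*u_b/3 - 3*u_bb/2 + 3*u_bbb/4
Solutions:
 u(b) = C1 + C2*exp(2*b/3) + C3*exp(4*b/3) - 2*b^3 - 57*b^2/4 - 409*b/8


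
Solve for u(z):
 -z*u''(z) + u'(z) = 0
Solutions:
 u(z) = C1 + C2*z^2


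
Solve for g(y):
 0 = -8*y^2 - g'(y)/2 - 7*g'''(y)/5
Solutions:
 g(y) = C1 + C2*sin(sqrt(70)*y/14) + C3*cos(sqrt(70)*y/14) - 16*y^3/3 + 448*y/5


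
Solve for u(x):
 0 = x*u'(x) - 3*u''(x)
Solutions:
 u(x) = C1 + C2*erfi(sqrt(6)*x/6)


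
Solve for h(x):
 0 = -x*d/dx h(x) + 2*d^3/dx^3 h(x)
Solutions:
 h(x) = C1 + Integral(C2*airyai(2^(2/3)*x/2) + C3*airybi(2^(2/3)*x/2), x)


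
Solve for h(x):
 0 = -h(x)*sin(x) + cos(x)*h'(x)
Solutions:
 h(x) = C1/cos(x)


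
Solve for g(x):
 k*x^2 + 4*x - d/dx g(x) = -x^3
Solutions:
 g(x) = C1 + k*x^3/3 + x^4/4 + 2*x^2


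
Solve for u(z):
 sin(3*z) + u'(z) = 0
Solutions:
 u(z) = C1 + cos(3*z)/3


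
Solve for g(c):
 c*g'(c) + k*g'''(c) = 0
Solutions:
 g(c) = C1 + Integral(C2*airyai(c*(-1/k)^(1/3)) + C3*airybi(c*(-1/k)^(1/3)), c)


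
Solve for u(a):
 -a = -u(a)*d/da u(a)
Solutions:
 u(a) = -sqrt(C1 + a^2)
 u(a) = sqrt(C1 + a^2)


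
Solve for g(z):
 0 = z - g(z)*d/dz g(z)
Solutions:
 g(z) = -sqrt(C1 + z^2)
 g(z) = sqrt(C1 + z^2)


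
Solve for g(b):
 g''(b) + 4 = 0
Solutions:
 g(b) = C1 + C2*b - 2*b^2


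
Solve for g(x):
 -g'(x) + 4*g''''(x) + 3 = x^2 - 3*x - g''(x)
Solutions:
 g(x) = C1 + C4*exp(x/2) - x^3/3 + x^2/2 + 4*x + (C2*sin(sqrt(7)*x/4) + C3*cos(sqrt(7)*x/4))*exp(-x/4)


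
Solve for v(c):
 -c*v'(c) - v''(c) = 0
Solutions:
 v(c) = C1 + C2*erf(sqrt(2)*c/2)


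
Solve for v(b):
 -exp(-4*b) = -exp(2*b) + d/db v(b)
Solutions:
 v(b) = C1 + exp(2*b)/2 + exp(-4*b)/4


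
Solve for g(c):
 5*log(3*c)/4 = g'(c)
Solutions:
 g(c) = C1 + 5*c*log(c)/4 - 5*c/4 + 5*c*log(3)/4


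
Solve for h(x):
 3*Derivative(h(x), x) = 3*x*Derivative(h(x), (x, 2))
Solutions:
 h(x) = C1 + C2*x^2


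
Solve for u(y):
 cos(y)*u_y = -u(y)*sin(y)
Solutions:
 u(y) = C1*cos(y)


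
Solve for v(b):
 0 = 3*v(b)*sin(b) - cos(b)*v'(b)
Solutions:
 v(b) = C1/cos(b)^3


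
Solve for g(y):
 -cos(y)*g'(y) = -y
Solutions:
 g(y) = C1 + Integral(y/cos(y), y)


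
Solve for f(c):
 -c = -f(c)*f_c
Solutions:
 f(c) = -sqrt(C1 + c^2)
 f(c) = sqrt(C1 + c^2)


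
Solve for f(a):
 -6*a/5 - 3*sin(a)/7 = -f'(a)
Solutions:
 f(a) = C1 + 3*a^2/5 - 3*cos(a)/7


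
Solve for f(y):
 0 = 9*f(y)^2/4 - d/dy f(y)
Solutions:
 f(y) = -4/(C1 + 9*y)


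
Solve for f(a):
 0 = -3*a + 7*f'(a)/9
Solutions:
 f(a) = C1 + 27*a^2/14


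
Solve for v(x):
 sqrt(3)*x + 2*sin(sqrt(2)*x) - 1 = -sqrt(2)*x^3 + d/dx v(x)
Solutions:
 v(x) = C1 + sqrt(2)*x^4/4 + sqrt(3)*x^2/2 - x - sqrt(2)*cos(sqrt(2)*x)


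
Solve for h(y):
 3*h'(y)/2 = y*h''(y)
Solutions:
 h(y) = C1 + C2*y^(5/2)


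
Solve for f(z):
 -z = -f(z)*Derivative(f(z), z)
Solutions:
 f(z) = -sqrt(C1 + z^2)
 f(z) = sqrt(C1 + z^2)


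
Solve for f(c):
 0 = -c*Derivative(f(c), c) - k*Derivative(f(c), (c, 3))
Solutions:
 f(c) = C1 + Integral(C2*airyai(c*(-1/k)^(1/3)) + C3*airybi(c*(-1/k)^(1/3)), c)


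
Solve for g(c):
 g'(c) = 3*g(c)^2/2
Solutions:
 g(c) = -2/(C1 + 3*c)


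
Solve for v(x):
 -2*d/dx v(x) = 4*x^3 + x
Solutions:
 v(x) = C1 - x^4/2 - x^2/4


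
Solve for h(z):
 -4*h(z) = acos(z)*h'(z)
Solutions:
 h(z) = C1*exp(-4*Integral(1/acos(z), z))


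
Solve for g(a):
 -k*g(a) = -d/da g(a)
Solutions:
 g(a) = C1*exp(a*k)


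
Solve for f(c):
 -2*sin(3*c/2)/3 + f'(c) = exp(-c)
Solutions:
 f(c) = C1 - 4*cos(3*c/2)/9 - exp(-c)


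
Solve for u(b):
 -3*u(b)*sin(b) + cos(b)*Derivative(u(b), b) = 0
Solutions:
 u(b) = C1/cos(b)^3


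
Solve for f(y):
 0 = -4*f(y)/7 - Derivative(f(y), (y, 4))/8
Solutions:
 f(y) = (C1*sin(14^(3/4)*y/7) + C2*cos(14^(3/4)*y/7))*exp(-14^(3/4)*y/7) + (C3*sin(14^(3/4)*y/7) + C4*cos(14^(3/4)*y/7))*exp(14^(3/4)*y/7)


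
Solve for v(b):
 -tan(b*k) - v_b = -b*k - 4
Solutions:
 v(b) = C1 + b^2*k/2 + 4*b - Piecewise((-log(cos(b*k))/k, Ne(k, 0)), (0, True))


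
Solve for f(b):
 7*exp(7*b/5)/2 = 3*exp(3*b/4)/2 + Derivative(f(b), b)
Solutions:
 f(b) = C1 + 5*exp(7*b/5)/2 - 2*exp(3*b/4)


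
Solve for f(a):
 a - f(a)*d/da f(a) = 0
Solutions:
 f(a) = -sqrt(C1 + a^2)
 f(a) = sqrt(C1 + a^2)


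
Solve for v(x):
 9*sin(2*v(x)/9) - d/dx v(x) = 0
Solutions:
 -9*x + 9*log(cos(2*v(x)/9) - 1)/4 - 9*log(cos(2*v(x)/9) + 1)/4 = C1


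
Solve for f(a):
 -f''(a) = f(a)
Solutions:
 f(a) = C1*sin(a) + C2*cos(a)


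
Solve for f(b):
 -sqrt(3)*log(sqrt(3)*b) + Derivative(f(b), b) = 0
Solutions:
 f(b) = C1 + sqrt(3)*b*log(b) - sqrt(3)*b + sqrt(3)*b*log(3)/2


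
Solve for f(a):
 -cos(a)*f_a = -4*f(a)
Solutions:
 f(a) = C1*(sin(a)^2 + 2*sin(a) + 1)/(sin(a)^2 - 2*sin(a) + 1)


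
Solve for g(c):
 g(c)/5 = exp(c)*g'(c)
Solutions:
 g(c) = C1*exp(-exp(-c)/5)


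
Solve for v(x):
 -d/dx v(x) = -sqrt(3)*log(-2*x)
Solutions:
 v(x) = C1 + sqrt(3)*x*log(-x) + sqrt(3)*x*(-1 + log(2))


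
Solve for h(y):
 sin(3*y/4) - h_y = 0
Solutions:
 h(y) = C1 - 4*cos(3*y/4)/3


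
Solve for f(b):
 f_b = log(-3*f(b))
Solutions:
 -Integral(1/(log(-_y) + log(3)), (_y, f(b))) = C1 - b


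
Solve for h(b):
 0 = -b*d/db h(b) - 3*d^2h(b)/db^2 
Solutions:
 h(b) = C1 + C2*erf(sqrt(6)*b/6)


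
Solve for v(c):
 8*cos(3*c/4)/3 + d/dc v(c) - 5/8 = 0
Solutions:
 v(c) = C1 + 5*c/8 - 32*sin(3*c/4)/9


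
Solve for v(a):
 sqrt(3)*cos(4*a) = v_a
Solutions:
 v(a) = C1 + sqrt(3)*sin(4*a)/4


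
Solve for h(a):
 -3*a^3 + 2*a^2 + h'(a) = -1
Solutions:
 h(a) = C1 + 3*a^4/4 - 2*a^3/3 - a


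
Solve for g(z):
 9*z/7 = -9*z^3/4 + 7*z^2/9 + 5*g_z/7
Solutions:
 g(z) = C1 + 63*z^4/80 - 49*z^3/135 + 9*z^2/10


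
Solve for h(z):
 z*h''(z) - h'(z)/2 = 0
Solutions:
 h(z) = C1 + C2*z^(3/2)


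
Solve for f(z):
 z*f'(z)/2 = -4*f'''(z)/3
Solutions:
 f(z) = C1 + Integral(C2*airyai(-3^(1/3)*z/2) + C3*airybi(-3^(1/3)*z/2), z)


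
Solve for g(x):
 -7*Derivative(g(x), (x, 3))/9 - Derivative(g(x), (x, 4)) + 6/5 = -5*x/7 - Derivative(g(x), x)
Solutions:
 g(x) = C1 + C2*exp(-x*(98*2^(1/3)/(81*sqrt(54933) + 18997)^(1/3) + 28 + 2^(2/3)*(81*sqrt(54933) + 18997)^(1/3))/108)*sin(2^(1/3)*sqrt(3)*x*(-2^(1/3)*(81*sqrt(54933) + 18997)^(1/3) + 98/(81*sqrt(54933) + 18997)^(1/3))/108) + C3*exp(-x*(98*2^(1/3)/(81*sqrt(54933) + 18997)^(1/3) + 28 + 2^(2/3)*(81*sqrt(54933) + 18997)^(1/3))/108)*cos(2^(1/3)*sqrt(3)*x*(-2^(1/3)*(81*sqrt(54933) + 18997)^(1/3) + 98/(81*sqrt(54933) + 18997)^(1/3))/108) + C4*exp(x*(-14 + 98*2^(1/3)/(81*sqrt(54933) + 18997)^(1/3) + 2^(2/3)*(81*sqrt(54933) + 18997)^(1/3))/54) - 5*x^2/14 - 6*x/5
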